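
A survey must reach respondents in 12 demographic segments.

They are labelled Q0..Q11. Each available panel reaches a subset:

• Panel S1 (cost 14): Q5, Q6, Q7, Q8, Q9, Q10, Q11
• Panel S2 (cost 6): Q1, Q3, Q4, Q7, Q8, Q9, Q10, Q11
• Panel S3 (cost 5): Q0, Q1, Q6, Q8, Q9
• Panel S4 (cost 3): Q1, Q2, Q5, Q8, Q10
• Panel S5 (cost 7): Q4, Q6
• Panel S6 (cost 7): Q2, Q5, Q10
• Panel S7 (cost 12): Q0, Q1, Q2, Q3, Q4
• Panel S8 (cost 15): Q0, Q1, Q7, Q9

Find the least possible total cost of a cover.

14

S2, S3, S4 together cover every segment (S2 ∪ S3 ∪ S4 = {Q0, Q1, Q2, Q3, Q4, Q5, Q6, Q7, Q8, Q9, Q10, Q11}); total cost 6 + 5 + 3 = 14.
No covering selection has total cost below 14.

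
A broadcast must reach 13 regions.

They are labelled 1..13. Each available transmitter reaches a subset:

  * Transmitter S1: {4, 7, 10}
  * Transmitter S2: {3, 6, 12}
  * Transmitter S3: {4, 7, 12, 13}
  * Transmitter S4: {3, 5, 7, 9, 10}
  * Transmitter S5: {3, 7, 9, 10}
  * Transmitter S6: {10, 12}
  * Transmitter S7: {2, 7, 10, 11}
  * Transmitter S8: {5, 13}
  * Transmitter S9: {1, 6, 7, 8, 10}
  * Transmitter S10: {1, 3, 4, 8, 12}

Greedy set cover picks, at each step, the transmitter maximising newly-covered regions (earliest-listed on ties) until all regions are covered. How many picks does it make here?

Greedy: pick S4 (covers 5 new) → pick S10 (covers 4 new) → pick S7 (covers 2 new) → pick S2 (covers 1 new) → pick S3 (covers 1 new). Total picks: 5.
(The true minimum cover uses only 4 transmitters, so greedy is not optimal here.)

5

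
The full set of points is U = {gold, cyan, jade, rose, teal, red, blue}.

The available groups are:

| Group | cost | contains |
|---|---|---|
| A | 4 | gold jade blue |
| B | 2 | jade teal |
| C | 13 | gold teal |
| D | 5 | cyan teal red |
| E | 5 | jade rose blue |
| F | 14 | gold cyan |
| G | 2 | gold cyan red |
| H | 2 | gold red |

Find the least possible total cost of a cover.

B, E, G together cover every point (B ∪ E ∪ G = {gold, cyan, jade, rose, teal, red, blue}); total cost 2 + 5 + 2 = 9.
No covering selection has total cost below 9.

9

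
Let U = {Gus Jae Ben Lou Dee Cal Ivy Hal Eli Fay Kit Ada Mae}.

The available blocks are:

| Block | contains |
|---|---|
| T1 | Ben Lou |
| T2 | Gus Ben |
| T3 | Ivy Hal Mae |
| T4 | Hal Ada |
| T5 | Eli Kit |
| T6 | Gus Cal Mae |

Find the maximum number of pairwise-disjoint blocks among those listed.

4

T1, T4, T5, T6 are pairwise disjoint (T1={Ben,Lou}; T4={Hal,Ada}; T5={Eli,Kit}; T6={Gus,Cal,Mae}).
Every remaining block overlaps one of these, and no 5 of the listed blocks are pairwise disjoint, so 4 is the maximum.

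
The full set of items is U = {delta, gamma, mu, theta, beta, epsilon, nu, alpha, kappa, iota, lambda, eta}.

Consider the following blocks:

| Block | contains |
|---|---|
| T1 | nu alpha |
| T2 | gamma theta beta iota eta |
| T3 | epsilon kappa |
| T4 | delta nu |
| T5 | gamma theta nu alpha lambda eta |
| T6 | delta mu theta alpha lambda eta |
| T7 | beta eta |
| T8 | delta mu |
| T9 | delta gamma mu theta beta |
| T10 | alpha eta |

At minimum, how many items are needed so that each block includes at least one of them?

H = {mu, nu, kappa, eta} meets every block (each contains at least one member of H), and |H| = 4.
The blocks T1, T3, T7, T8 are pairwise disjoint, so any hitting set needs a separate item for each — at least 4. Hence 4 is optimal.

4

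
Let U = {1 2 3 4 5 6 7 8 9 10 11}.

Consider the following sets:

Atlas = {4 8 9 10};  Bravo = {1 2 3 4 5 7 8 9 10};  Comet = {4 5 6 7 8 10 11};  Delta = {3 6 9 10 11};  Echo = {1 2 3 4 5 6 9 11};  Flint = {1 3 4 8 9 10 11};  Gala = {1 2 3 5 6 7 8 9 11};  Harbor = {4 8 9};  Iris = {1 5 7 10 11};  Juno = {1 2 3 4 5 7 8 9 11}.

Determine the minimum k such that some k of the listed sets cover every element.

2

Flint and Gala cover everything between them: the union {1, 2, 3, 4, 5, 6, 7, 8, 9, 10, 11} is all of U.
No single set has all 11 elements (the largest, Bravo, has 9), so 2 is optimal.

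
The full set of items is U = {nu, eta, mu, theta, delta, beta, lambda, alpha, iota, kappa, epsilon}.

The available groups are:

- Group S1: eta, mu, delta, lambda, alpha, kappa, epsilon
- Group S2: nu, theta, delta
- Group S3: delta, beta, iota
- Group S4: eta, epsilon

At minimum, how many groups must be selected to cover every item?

3

S1, S2, and S3 cover everything between them: the union {nu, eta, mu, theta, delta, beta, lambda, alpha, iota, kappa, epsilon} is all of U.
Only S2 contains nu, so S2 is forced; the remaining 8 items need at least 2 more groups (each remaining group adds at most 6) — so at least 3 groups are needed, and 3 is optimal.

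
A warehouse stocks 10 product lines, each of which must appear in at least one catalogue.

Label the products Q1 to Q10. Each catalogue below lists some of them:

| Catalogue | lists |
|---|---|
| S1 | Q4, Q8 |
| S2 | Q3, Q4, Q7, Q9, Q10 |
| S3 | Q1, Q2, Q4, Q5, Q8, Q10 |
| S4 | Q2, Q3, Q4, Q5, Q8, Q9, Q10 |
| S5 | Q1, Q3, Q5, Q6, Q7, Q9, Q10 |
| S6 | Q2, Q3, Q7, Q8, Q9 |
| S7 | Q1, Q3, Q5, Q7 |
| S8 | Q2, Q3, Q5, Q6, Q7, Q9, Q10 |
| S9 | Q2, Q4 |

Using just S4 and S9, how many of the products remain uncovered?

3

Union of S4, S9 = {Q2, Q3, Q4, Q5, Q8, Q9, Q10}.
Not covered: Q1, Q6, Q7 — 3 products.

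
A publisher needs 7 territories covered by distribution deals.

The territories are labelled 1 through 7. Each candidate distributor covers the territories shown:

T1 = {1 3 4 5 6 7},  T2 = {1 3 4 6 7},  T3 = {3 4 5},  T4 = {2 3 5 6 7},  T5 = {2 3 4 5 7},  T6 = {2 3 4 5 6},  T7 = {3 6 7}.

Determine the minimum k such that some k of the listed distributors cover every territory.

Take {T2, T6}. Their union is {1, 2, 3, 4, 5, 6, 7}, which is all 7 territories.
No single distributor has all 7 territories (the largest, T1, has 6), so 2 is optimal.

2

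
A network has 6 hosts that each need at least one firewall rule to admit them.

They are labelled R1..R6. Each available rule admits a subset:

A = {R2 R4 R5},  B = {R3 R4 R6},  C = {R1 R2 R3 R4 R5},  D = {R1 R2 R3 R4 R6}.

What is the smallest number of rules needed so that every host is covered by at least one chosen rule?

B and C together: B ∪ C = {R1, R2, R3, R4, R5, R6} — every host is covered.
No single rule has all 6 hosts (the largest, C, has 5), so 2 is optimal.

2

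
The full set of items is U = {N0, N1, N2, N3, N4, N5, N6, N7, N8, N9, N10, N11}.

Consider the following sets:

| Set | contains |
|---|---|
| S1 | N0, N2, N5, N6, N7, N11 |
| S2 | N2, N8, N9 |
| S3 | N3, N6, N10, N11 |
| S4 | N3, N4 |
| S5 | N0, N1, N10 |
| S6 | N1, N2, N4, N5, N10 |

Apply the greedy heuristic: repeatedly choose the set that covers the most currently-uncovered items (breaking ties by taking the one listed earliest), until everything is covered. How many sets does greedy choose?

Greedy: pick S1 (covers 6 new) → pick S6 (covers 3 new) → pick S2 (covers 2 new) → pick S3 (covers 1 new). Total picks: 4.

4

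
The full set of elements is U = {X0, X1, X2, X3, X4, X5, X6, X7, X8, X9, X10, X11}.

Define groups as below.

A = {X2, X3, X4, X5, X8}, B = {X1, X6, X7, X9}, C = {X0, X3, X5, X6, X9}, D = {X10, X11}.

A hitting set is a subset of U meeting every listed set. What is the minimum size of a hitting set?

3

Take H = {X8, X9, X10}. Each listed group contains at least one of these, so H is a hitting set of size 3.
The groups A, B, D are pairwise disjoint, so any hitting set needs a separate element for each — at least 3. Hence 3 is optimal.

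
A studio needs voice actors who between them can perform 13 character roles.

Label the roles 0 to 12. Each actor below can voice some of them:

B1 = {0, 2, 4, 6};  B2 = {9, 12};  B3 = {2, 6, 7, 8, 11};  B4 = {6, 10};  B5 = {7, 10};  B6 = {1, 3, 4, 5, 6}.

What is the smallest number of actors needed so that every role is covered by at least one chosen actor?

5

B1 and B2 and B3 and B4 and B6 together: B1 ∪ B2 ∪ B3 ∪ B4 ∪ B6 = {0, 1, 2, 3, 4, 5, 6, 7, 8, 9, 10, 11, 12} — every role is covered.
No 4 of the 6 actors cover everything (all 15 combinations miss at least one role), so 5 is optimal.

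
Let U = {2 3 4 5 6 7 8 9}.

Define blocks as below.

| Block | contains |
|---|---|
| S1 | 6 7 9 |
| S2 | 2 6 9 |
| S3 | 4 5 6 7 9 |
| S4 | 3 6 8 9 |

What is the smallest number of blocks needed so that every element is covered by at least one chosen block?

3

S2, S3, and S4 cover everything between them: the union {2, 3, 4, 5, 6, 7, 8, 9} is all of U.
Only S2 contains 2, so S2 is forced; the remaining 5 elements need at least 2 more blocks (each remaining block adds at most 3) — so at least 3 blocks are needed, and 3 is optimal.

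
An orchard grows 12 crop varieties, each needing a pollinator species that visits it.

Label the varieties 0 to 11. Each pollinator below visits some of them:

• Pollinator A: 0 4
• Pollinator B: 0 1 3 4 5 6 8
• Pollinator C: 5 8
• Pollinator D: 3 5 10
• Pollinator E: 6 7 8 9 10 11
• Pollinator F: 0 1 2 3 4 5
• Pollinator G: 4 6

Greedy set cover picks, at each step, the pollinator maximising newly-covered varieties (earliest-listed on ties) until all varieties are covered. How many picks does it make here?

Greedy: pick B (covers 7 new) → pick E (covers 4 new) → pick F (covers 1 new). Total picks: 3.
(The true minimum cover uses only 2 pollinators, so greedy is not optimal here.)

3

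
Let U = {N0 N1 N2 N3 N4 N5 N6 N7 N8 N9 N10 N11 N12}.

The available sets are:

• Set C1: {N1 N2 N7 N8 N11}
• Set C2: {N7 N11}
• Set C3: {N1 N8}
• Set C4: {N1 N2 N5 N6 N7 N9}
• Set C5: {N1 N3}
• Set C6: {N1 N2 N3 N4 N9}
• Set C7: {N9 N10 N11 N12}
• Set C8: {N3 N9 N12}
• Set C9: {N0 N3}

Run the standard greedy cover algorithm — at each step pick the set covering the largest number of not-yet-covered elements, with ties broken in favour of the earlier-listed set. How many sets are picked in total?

5

Greedy: pick C4 (covers 6 new) → pick C7 (covers 3 new) → pick C6 (covers 2 new) → pick C1 (covers 1 new) → pick C9 (covers 1 new). Total picks: 5.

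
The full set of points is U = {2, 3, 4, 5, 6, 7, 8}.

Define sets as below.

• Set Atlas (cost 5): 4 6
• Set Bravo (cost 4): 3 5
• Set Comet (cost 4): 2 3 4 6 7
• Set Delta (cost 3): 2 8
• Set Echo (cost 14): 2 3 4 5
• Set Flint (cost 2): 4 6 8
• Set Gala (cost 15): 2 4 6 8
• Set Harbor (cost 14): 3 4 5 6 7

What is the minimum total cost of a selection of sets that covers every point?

Bravo, Comet, Flint together cover every point (Bravo ∪ Comet ∪ Flint = {2, 3, 4, 5, 6, 7, 8}); total cost 4 + 4 + 2 = 10.
No covering selection has total cost below 10.

10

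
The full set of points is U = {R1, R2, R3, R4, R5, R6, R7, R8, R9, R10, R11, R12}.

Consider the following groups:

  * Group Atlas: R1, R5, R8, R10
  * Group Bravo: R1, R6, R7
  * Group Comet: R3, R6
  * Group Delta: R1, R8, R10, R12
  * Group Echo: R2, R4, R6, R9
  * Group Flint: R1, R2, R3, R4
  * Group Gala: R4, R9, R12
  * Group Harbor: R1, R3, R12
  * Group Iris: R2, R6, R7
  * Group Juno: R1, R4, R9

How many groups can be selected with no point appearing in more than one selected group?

Atlas, Gala, Iris are pairwise disjoint (Atlas={R1,R5,R8,R10}; Gala={R4,R9,R12}; Iris={R2,R6,R7}).
Every remaining group overlaps one of these, and no 4 of the listed groups are pairwise disjoint, so 3 is the maximum.

3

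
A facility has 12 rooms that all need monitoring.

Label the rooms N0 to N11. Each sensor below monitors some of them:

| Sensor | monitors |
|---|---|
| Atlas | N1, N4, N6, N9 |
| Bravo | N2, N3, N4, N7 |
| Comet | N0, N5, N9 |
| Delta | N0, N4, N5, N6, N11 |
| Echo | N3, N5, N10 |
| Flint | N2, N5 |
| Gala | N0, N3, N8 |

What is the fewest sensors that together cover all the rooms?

5

Atlas and Bravo and Delta and Echo and Gala together: Atlas ∪ Bravo ∪ Delta ∪ Echo ∪ Gala = {N0, N1, N2, N3, N4, N5, N6, N7, N8, N9, N10, N11} — every room is covered.
No 4 of the 7 sensors cover everything (all 35 combinations miss at least one room), so 5 is optimal.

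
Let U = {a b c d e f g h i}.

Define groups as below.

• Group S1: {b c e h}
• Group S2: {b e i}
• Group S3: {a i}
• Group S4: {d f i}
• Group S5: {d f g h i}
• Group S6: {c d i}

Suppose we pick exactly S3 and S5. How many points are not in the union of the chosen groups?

3

Union of S3, S5 = {a, d, f, g, h, i}.
Not covered: b, c, e — 3 points.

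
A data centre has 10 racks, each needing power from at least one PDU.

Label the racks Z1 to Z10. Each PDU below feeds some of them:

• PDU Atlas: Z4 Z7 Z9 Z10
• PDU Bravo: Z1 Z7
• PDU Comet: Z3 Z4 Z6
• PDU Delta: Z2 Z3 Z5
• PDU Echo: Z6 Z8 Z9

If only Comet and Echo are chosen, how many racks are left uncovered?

5

Union of Comet, Echo = {Z3, Z4, Z6, Z8, Z9}.
Not covered: Z1, Z2, Z5, Z7, Z10 — 5 racks.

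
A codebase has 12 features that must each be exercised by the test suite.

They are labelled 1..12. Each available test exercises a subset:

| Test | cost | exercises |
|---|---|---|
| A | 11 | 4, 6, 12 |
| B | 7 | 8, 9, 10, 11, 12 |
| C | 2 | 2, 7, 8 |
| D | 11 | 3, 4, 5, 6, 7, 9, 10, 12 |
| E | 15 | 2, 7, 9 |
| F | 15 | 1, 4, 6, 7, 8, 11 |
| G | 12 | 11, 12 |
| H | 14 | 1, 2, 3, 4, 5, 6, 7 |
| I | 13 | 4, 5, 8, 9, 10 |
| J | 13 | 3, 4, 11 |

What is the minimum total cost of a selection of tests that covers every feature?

B, H together cover every feature (B ∪ H = {1, 2, 3, 4, 5, 6, 7, 8, 9, 10, 11, 12}); total cost 7 + 14 = 21.
The greedy pick C, D, B, H costs 34; no covering selection beats 21.

21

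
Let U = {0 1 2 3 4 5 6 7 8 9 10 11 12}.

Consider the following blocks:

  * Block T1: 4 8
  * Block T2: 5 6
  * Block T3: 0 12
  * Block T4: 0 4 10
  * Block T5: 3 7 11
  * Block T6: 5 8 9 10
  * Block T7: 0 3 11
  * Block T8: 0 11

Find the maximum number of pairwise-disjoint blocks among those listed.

T1, T2, T3, T5 are pairwise disjoint (T1={4,8}; T2={5,6}; T3={0,12}; T5={3,7,11}).
Every remaining block overlaps one of these, and no 5 of the listed blocks are pairwise disjoint, so 4 is the maximum.

4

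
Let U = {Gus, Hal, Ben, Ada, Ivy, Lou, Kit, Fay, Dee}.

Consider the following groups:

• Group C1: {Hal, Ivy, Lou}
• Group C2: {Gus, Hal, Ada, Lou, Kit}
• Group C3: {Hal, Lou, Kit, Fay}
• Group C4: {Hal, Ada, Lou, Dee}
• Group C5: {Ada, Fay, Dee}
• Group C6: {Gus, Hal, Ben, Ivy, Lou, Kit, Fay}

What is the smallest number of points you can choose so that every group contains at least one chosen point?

2

Take H = {Ada, Lou}. Each listed group contains at least one of these, so H is a hitting set of size 2.
The groups C1, C5 are pairwise disjoint, so any hitting set needs a separate point for each — at least 2. Hence 2 is optimal.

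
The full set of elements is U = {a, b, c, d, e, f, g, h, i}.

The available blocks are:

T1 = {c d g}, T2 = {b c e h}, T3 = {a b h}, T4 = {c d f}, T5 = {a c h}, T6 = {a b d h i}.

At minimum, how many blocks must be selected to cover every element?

4

Take {T1, T2, T4, T6}. Their union is {a, b, c, d, e, f, g, h, i}, which is all 9 elements.
No 3 of the 6 blocks cover everything (all 20 combinations miss at least one element), so 4 is optimal.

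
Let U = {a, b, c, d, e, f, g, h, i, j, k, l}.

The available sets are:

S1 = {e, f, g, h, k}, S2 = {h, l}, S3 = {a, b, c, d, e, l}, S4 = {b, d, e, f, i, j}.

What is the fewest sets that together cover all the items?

3

S1 and S3 and S4 together: S1 ∪ S3 ∪ S4 = {a, b, c, d, e, f, g, h, i, j, k, l} — every item is covered.
Only S3 contains a, so S3 is forced; the remaining 6 items need at least 2 more sets (each remaining set adds at most 4) — so at least 3 sets are needed, and 3 is optimal.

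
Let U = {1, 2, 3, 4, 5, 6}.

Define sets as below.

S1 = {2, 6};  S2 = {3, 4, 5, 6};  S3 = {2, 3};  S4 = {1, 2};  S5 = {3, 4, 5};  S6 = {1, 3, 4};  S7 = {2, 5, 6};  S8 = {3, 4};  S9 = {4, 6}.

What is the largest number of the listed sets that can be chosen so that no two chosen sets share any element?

2

S1, S5 are pairwise disjoint (S1={2,6}; S5={3,4,5}).
Every remaining set overlaps one of these, and no 3 of the listed sets are pairwise disjoint, so 2 is the maximum.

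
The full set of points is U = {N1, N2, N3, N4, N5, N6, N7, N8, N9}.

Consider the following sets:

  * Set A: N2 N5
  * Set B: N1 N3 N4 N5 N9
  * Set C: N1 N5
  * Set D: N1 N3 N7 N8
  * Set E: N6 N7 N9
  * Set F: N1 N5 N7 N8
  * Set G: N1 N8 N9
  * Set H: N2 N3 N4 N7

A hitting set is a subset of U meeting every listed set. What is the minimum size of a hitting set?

3

T = {N5, N7, N9} meets every set (each contains at least one member of T), and |T| = 3.
No choice of 2 points meets every set, so 3 is the minimum.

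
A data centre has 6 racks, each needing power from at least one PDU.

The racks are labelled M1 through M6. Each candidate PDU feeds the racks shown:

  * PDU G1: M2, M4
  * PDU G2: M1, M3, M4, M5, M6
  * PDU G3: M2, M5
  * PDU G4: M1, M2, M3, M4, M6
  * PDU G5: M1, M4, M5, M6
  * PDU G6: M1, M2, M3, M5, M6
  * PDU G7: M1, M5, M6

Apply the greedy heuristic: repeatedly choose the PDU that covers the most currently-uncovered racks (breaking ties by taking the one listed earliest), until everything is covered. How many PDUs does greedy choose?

2

Greedy: pick G2 (covers 5 new) → pick G1 (covers 1 new). Total picks: 2.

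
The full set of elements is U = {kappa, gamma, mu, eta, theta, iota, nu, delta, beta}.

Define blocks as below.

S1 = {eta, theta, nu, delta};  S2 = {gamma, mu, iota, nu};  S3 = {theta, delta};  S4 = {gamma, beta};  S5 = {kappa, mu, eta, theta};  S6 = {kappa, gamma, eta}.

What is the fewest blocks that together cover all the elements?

4

S2, S3, S4, and S5 cover everything between them: the union {kappa, gamma, mu, eta, theta, iota, nu, delta, beta} is all of U.
No 3 of the 6 blocks cover everything (all 20 combinations miss at least one element), so 4 is optimal.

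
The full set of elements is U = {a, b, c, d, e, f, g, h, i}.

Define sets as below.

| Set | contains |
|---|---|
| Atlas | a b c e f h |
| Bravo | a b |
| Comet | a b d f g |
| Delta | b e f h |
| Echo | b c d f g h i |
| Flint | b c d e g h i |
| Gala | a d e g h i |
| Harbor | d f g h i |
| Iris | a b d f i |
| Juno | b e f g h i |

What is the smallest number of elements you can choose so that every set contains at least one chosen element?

2

Take T = {b, d}. Each listed set contains at least one of these, so T is a hitting set of size 2.
The sets Bravo, Harbor are pairwise disjoint, so any hitting set needs a separate element for each — at least 2. Hence 2 is optimal.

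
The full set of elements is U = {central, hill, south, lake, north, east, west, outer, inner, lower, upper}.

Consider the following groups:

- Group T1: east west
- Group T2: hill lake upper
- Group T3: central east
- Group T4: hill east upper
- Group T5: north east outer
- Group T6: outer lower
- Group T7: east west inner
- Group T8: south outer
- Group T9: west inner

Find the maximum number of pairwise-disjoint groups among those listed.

4

T2, T3, T8, T9 are pairwise disjoint (T2={hill,lake,upper}; T3={central,east}; T8={south,outer}; T9={west,inner}).
Every remaining group overlaps one of these, and no 5 of the listed groups are pairwise disjoint, so 4 is the maximum.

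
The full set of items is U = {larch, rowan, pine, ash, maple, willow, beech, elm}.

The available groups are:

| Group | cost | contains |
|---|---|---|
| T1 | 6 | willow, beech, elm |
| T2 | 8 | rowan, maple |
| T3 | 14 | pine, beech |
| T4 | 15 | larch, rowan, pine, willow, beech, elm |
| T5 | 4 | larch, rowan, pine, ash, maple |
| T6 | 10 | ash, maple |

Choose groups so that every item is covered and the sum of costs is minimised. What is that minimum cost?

10

T1, T5 together cover every item (T1 ∪ T5 = {larch, rowan, pine, ash, maple, willow, beech, elm}); total cost 6 + 4 = 10.
No covering selection has total cost below 10.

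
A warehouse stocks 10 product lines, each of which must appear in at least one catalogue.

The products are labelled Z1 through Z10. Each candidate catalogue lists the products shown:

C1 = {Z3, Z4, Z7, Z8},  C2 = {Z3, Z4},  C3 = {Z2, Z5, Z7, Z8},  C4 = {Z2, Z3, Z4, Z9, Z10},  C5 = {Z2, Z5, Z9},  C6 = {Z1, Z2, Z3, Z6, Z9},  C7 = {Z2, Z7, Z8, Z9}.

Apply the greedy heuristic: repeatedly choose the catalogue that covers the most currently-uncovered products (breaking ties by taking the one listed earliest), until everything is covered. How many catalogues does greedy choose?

Greedy: pick C4 (covers 5 new) → pick C3 (covers 3 new) → pick C6 (covers 2 new). Total picks: 3.

3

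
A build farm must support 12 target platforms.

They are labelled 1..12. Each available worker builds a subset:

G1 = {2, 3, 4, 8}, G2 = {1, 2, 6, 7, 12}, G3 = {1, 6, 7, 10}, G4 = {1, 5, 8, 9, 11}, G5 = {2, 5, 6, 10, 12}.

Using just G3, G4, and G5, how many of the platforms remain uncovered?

Union of G3, G4, G5 = {1, 2, 5, 6, 7, 8, 9, 10, 11, 12}.
Not covered: 3, 4 — 2 platforms.

2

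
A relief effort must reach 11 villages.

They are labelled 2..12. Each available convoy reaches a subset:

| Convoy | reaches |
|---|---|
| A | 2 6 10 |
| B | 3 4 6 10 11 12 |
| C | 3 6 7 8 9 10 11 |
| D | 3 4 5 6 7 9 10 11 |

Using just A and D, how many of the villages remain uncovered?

Union of A, D = {2, 3, 4, 5, 6, 7, 9, 10, 11}.
Not covered: 8, 12 — 2 villages.

2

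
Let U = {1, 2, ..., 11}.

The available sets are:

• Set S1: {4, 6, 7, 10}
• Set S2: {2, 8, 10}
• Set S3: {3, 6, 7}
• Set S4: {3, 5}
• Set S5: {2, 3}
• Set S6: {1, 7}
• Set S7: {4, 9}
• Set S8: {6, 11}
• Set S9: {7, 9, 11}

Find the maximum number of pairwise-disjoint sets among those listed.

5

S2, S4, S6, S7, S8 are pairwise disjoint (S2={2,8,10}; S4={3,5}; S6={1,7}; S7={4,9}; S8={6,11}).
Every remaining set overlaps one of these, and no 6 of the listed sets are pairwise disjoint, so 5 is the maximum.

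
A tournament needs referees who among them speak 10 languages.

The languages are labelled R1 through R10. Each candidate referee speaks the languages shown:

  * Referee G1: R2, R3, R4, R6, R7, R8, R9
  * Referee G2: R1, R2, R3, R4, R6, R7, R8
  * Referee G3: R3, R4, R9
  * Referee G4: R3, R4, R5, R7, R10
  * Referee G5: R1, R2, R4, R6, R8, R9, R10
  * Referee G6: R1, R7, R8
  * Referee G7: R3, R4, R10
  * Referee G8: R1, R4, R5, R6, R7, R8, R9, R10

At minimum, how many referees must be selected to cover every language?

G4 and G5 together: G4 ∪ G5 = {R1, R2, R3, R4, R5, R6, R7, R8, R9, R10} — every language is covered.
No single referee has all 10 languages (the largest, G8, has 8), so 2 is optimal.

2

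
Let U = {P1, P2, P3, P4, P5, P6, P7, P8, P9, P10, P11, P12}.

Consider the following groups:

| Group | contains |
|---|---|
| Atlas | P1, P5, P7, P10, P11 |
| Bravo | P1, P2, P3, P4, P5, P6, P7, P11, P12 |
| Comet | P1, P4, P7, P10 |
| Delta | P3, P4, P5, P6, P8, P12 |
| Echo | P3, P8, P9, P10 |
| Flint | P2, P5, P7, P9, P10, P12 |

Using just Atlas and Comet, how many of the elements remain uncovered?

6

Union of Atlas, Comet = {P1, P4, P5, P7, P10, P11}.
Not covered: P2, P3, P6, P8, P9, P12 — 6 elements.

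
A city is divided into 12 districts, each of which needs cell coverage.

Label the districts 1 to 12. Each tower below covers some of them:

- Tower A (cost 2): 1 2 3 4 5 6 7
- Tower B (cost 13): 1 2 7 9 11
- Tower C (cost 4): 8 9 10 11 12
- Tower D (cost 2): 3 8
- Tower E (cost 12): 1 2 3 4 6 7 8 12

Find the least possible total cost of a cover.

6

A, C together cover every district (A ∪ C = {1, 2, 3, 4, 5, 6, 7, 8, 9, 10, 11, 12}); total cost 2 + 4 = 6.
No covering selection has total cost below 6.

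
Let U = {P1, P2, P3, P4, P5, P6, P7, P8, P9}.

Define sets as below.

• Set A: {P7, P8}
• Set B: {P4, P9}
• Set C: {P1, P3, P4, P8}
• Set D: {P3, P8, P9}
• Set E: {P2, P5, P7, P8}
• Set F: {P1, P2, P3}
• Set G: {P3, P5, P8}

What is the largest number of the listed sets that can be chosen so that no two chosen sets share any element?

3

A, B, F are pairwise disjoint (A={P7,P8}; B={P4,P9}; F={P1,P2,P3}).
Every remaining set overlaps one of these, and no 4 of the listed sets are pairwise disjoint, so 3 is the maximum.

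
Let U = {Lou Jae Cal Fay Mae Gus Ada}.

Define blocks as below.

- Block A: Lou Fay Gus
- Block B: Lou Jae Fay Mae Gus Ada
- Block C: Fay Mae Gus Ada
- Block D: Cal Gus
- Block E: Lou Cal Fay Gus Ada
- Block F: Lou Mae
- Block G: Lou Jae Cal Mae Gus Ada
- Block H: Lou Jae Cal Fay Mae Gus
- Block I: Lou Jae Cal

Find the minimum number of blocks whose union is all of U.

C and G together: C ∪ G = {Lou, Jae, Cal, Fay, Mae, Gus, Ada} — every point is covered.
No single block has all 7 points (the largest, B, has 6), so 2 is optimal.

2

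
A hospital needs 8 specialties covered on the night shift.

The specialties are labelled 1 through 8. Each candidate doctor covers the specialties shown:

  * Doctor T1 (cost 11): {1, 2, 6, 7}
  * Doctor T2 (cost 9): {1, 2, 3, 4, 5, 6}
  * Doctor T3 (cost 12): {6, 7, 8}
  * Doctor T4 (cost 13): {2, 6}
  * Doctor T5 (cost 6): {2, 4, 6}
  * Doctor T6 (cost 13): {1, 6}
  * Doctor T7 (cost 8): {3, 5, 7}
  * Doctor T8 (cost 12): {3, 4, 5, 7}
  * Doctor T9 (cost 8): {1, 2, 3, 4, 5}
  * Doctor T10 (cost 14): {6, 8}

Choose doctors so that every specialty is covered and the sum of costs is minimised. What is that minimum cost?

20

T3, T9 together cover every specialty (T3 ∪ T9 = {1, 2, 3, 4, 5, 6, 7, 8}); total cost 12 + 8 = 20.
The greedy pick T2, T3 costs 21; no covering selection beats 20.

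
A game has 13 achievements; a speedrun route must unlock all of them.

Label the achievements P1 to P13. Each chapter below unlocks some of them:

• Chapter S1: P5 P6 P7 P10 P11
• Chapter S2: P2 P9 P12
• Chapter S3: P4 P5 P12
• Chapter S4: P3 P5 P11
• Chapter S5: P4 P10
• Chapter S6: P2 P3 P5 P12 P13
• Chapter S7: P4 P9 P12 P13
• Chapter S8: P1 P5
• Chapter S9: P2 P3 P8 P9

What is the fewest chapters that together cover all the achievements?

S1 and S7 and S8 and S9 together: S1 ∪ S7 ∪ S8 ∪ S9 = {P1, P2, P3, P4, P5, P6, P7, P8, P9, P10, P11, P12, P13} — every achievement is covered.
Only S8 contains P1, so S8 is forced; the remaining 11 achievements need at least 3 more chapters (each remaining chapter adds at most 4) — so at least 4 chapters are needed, and 4 is optimal.

4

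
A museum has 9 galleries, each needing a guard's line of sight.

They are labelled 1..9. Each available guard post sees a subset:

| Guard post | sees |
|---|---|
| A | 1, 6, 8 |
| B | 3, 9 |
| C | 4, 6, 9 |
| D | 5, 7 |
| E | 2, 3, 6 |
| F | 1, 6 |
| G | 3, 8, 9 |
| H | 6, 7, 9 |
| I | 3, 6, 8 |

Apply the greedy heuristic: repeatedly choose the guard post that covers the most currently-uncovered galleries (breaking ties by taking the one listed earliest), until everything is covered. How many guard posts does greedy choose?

5

Greedy: pick A (covers 3 new) → pick B (covers 2 new) → pick D (covers 2 new) → pick C (covers 1 new) → pick E (covers 1 new). Total picks: 5.
(The true minimum cover uses only 4 guard posts, so greedy is not optimal here.)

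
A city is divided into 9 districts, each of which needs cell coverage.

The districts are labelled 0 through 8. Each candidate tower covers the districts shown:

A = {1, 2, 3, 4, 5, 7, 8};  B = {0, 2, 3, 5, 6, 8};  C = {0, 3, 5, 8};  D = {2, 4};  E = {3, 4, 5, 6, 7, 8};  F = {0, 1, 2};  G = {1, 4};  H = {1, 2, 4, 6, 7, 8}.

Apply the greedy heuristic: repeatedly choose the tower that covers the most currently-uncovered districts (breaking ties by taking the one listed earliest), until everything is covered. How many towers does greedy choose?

Greedy: pick A (covers 7 new) → pick B (covers 2 new). Total picks: 2.

2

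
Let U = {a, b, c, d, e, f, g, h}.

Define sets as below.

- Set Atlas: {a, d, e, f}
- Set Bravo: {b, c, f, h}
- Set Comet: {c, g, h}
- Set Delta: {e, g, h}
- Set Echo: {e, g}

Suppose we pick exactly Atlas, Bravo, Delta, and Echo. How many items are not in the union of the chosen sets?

Union of Atlas, Bravo, Delta, Echo = {a, b, c, d, e, f, g, h} — that's every item, so 0 are uncovered.

0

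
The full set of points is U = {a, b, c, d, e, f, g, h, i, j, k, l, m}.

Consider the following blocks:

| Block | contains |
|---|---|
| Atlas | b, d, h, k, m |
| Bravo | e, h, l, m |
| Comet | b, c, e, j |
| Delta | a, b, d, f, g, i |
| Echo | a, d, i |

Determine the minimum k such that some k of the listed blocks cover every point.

4

Take {Atlas, Bravo, Comet, Delta}. Their union is {a, b, c, d, e, f, g, h, i, j, k, l, m}, which is all 13 points.
No 3 of the 5 blocks cover everything (all 10 combinations miss at least one point), so 4 is optimal.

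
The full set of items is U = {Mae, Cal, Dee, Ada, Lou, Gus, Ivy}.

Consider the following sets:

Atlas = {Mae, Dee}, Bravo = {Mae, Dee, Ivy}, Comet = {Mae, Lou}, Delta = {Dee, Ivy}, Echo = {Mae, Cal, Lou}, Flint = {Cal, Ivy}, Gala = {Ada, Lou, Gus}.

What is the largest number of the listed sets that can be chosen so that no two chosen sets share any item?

Atlas, Flint, Gala are pairwise disjoint (Atlas={Mae,Dee}; Flint={Cal,Ivy}; Gala={Ada,Lou,Gus}).
Every remaining set overlaps one of these, and no 4 of the listed sets are pairwise disjoint, so 3 is the maximum.

3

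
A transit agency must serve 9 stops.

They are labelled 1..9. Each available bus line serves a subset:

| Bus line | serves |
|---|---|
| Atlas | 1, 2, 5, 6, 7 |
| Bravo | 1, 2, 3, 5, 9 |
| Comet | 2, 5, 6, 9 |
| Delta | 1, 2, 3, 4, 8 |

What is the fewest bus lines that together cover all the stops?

3

Atlas and Comet and Delta together: Atlas ∪ Comet ∪ Delta = {1, 2, 3, 4, 5, 6, 7, 8, 9} — every stop is covered.
Only Delta contains 4, so Delta is forced; the remaining 4 stops need at least 2 more bus lines (each remaining bus line adds at most 3) — so at least 3 bus lines are needed, and 3 is optimal.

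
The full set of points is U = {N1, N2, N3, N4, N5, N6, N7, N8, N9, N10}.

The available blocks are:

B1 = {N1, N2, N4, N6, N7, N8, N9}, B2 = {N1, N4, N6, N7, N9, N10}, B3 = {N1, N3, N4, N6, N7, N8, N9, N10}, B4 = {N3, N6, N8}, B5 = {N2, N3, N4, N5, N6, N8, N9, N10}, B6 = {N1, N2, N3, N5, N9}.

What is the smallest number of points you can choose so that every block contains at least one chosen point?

2

The 2 points {N3, N7} hit every block.
No single point lies in every block, so at least 2 are needed and 2 is optimal.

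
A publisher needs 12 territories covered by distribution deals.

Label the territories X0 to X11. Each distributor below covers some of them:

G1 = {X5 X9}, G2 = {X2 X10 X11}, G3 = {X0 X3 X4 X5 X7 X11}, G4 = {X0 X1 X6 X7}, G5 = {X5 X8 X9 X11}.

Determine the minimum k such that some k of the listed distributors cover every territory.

Take {G2, G3, G4, G5}. Their union is {X0, X1, X2, X3, X4, X5, X6, X7, X8, X9, X10, X11}, which is all 12 territories.
Only G3 contains X3, so G3 is forced; the remaining 6 territories need at least 3 more distributors (each remaining distributor adds at most 2) — so at least 4 distributors are needed, and 4 is optimal.

4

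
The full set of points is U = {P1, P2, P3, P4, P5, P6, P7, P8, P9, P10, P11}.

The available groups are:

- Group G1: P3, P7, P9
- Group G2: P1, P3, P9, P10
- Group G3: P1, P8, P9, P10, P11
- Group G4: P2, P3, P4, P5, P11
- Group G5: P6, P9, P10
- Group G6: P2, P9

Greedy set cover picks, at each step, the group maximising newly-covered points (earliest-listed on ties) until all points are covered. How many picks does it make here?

Greedy: pick G3 (covers 5 new) → pick G4 (covers 4 new) → pick G1 (covers 1 new) → pick G5 (covers 1 new). Total picks: 4.

4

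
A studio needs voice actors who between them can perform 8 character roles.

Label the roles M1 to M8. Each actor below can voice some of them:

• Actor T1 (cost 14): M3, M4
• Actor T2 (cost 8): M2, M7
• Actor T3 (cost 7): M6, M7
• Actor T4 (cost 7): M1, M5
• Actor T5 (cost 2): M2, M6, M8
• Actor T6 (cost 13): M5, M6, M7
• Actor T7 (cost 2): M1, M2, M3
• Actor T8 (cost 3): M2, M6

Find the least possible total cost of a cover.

30

T1, T3, T4, T5 together cover every role (T1 ∪ T3 ∪ T4 ∪ T5 = {M1, M2, M3, M4, M5, M6, M7, M8}); total cost 14 + 7 + 7 + 2 = 30.
The greedy pick T5, T7, T6, T1 costs 31; no covering selection beats 30.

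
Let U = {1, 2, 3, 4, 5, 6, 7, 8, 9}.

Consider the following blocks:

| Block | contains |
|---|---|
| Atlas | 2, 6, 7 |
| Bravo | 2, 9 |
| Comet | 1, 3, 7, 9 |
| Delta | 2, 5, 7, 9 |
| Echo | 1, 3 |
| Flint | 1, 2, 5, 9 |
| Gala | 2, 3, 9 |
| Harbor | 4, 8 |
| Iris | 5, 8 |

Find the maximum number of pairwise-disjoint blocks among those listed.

3

Bravo, Echo, Iris are pairwise disjoint (Bravo={2,9}; Echo={1,3}; Iris={5,8}).
Every remaining block overlaps one of these, and no 4 of the listed blocks are pairwise disjoint, so 3 is the maximum.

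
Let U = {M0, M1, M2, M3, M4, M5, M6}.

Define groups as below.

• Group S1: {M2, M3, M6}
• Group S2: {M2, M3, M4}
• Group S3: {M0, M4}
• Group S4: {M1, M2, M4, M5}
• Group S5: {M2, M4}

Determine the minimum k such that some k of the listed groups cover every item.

S1 and S3 and S4 together: S1 ∪ S3 ∪ S4 = {M0, M1, M2, M3, M4, M5, M6} — every item is covered.
Only S3 contains M0, so S3 is forced; the remaining 5 items need at least 2 more groups (each remaining group adds at most 3) — so at least 3 groups are needed, and 3 is optimal.

3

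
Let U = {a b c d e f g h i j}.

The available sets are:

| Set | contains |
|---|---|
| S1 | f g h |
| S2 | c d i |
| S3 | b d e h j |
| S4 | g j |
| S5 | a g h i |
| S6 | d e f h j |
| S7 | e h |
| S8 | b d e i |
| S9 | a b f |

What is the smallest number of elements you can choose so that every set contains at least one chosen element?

4

Take T = {a, c, e, g}. Each listed set contains at least one of these, so T is a hitting set of size 4.
The sets S2, S4, S7, S9 are pairwise disjoint, so any hitting set needs a separate element for each — at least 4. Hence 4 is optimal.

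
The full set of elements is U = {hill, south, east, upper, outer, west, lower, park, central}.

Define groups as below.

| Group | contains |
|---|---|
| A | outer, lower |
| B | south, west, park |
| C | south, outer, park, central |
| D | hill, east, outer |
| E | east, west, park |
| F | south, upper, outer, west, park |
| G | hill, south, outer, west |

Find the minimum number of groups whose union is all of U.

A, C, D, and F cover everything between them: the union {hill, south, east, upper, outer, west, lower, park, central} is all of U.
Only C contains central, so C is forced; the remaining 5 elements need at least 3 more groups (each remaining group adds at most 2) — so at least 4 groups are needed, and 4 is optimal.

4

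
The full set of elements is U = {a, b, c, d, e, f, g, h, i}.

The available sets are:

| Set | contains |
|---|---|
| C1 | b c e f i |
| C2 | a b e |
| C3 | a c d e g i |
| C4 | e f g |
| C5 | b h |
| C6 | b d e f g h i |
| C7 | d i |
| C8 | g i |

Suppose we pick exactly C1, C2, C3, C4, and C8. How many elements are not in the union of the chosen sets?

Union of C1, C2, C3, C4, C8 = {a, b, c, d, e, f, g, i}.
Not covered: h — 1 element.

1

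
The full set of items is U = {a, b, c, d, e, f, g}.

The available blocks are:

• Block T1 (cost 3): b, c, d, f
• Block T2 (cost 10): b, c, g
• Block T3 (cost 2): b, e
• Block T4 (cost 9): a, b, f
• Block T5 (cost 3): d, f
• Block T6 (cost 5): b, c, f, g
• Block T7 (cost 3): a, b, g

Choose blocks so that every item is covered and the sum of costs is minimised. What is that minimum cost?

T1, T3, T7 together cover every item (T1 ∪ T3 ∪ T7 = {a, b, c, d, e, f, g}); total cost 3 + 2 + 3 = 8.
No covering selection has total cost below 8.

8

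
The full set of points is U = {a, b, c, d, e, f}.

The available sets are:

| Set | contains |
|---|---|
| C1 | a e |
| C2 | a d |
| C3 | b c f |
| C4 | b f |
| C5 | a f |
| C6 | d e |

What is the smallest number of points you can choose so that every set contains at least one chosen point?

The 3 points {a, d, f} hit every set.
No choice of 2 points meets every set, so 3 is the minimum.

3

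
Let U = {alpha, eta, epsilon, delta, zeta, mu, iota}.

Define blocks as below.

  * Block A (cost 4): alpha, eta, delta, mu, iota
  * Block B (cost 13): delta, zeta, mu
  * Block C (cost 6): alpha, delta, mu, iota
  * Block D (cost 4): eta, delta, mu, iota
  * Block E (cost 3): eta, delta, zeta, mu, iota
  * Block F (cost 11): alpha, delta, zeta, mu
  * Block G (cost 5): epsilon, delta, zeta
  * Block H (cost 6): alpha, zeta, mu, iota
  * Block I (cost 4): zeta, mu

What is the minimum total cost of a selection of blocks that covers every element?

9

A, G together cover every element (A ∪ G = {alpha, eta, epsilon, delta, zeta, mu, iota}); total cost 4 + 5 = 9.
The greedy pick E, A, G costs 12; no covering selection beats 9.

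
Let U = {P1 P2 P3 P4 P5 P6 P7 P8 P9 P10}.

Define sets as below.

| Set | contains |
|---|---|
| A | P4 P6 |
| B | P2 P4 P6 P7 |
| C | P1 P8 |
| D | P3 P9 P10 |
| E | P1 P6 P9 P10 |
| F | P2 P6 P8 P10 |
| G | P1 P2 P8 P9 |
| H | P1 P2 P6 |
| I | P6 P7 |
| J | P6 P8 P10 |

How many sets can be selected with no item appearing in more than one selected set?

A, C, D are pairwise disjoint (A={P4,P6}; C={P1,P8}; D={P3,P9,P10}).
Every remaining set overlaps one of these, and no 4 of the listed sets are pairwise disjoint, so 3 is the maximum.

3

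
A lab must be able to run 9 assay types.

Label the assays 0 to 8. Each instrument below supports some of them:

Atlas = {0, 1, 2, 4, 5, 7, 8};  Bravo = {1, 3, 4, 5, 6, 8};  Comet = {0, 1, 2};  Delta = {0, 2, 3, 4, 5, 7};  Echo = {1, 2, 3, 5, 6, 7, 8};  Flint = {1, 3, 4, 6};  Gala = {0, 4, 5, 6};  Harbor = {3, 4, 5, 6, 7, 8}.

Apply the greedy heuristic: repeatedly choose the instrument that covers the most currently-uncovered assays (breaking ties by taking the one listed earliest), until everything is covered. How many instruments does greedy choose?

Greedy: pick Atlas (covers 7 new) → pick Bravo (covers 2 new). Total picks: 2.

2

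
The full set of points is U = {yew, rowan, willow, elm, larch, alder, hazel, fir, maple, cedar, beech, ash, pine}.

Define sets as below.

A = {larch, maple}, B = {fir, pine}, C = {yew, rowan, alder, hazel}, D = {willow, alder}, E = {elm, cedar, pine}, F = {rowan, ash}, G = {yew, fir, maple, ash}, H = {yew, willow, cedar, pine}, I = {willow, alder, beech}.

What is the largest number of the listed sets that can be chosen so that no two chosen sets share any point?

4

A, D, E, F are pairwise disjoint (A={larch,maple}; D={willow,alder}; E={elm,cedar,pine}; F={rowan,ash}).
Every remaining set overlaps one of these, and no 5 of the listed sets are pairwise disjoint, so 4 is the maximum.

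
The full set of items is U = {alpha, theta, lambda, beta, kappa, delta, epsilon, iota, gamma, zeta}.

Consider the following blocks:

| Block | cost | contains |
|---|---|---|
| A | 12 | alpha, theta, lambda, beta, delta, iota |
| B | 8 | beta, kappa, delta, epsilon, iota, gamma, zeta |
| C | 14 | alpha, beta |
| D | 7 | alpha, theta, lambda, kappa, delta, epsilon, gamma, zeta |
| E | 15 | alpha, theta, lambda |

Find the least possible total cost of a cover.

B, D together cover every item (B ∪ D = {alpha, theta, lambda, beta, kappa, delta, epsilon, iota, gamma, zeta}); total cost 8 + 7 = 15.
No covering selection has total cost below 15.

15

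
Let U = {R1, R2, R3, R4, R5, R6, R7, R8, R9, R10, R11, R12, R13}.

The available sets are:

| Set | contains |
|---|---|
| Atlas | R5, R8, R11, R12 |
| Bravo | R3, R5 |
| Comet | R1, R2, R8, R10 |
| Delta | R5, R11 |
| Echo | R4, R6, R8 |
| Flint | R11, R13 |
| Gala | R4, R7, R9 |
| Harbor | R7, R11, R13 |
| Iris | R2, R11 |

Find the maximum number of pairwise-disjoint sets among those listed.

4

Bravo, Comet, Flint, Gala are pairwise disjoint (Bravo={R3,R5}; Comet={R1,R2,R8,R10}; Flint={R11,R13}; Gala={R4,R7,R9}).
Every remaining set overlaps one of these, and no 5 of the listed sets are pairwise disjoint, so 4 is the maximum.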